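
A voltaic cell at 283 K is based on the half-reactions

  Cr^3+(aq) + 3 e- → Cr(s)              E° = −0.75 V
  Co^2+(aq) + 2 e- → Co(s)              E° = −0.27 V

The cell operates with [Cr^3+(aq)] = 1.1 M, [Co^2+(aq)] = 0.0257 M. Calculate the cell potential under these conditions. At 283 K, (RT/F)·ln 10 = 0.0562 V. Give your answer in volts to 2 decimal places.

The Co²⁺/Co couple has the more positive E°, so it is the cathode; Cr³⁺/Cr is the anode.
The standard potential is −0.27 − (−0.75) = +0.48 V and the balanced reaction transfers n = 6 electrons.
The balanced reaction is 3 Co^2+(aq) + 2 Cr(s) → 3 Co(s) + 2 Cr^3+(aq), so Q = [Cr^3+(aq)]^2 / [Co^2+(aq)]^3 = 7.13×10^4 and log Q = 4.853.
Applying E = E° − (RT ln10/nF)·log Q gives +0.48 − (0.0562/6)(4.853) = +0.43 V.

+0.43 V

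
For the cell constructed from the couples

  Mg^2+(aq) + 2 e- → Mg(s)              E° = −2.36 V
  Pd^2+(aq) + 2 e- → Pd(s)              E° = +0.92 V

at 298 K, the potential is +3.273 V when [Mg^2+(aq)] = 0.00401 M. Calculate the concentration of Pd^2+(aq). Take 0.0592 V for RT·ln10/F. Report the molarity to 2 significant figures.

0.0023 M

With Pd²⁺/Pd at the cathode and Mg²⁺/Mg at the anode, E°cell = +0.92 − (−2.36) = +3.28 V (n = 2).
Since E = E° − (0.0592/n)·log Q, log Q = n(E° − E)/0.0592 = 0.236.
Balancing electrons gives Pd^2+(aq) + Mg(s) → Pd(s) + Mg^2+(aq); thus Q = [Mg^2+(aq)] / [Pd^2+(aq)].
Solving for the unknown gives log [Pd^2+(aq)] = −2.633, so [Pd^2+(aq)] ≈ 0.0023 M.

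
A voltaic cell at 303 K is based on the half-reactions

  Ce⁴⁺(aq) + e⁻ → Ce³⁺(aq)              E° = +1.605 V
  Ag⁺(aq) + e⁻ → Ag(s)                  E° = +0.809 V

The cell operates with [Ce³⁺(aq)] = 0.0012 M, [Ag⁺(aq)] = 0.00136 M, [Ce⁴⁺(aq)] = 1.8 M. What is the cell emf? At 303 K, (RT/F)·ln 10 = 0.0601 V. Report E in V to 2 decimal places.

+1.16 V

Ce⁴⁺/Ce³⁺ is reduced (cathode, E° = +1.605 V) and Ag⁺/Ag is oxidized (anode).
E°cell = E°cat − E°an = +1.605 − (+0.809) = +0.796 V; n = 1.
The balanced reaction is Ce⁴⁺(aq) + Ag(s) → Ce³⁺(aq) + Ag⁺(aq), so Q = ([Ce³⁺(aq)]·[Ag⁺(aq)]) / [Ce⁴⁺(aq)] = 9.07×10^−7 and log Q = −6.043.
By the Nernst equation, E = +0.796 − (0.0601/1)·(−6.043) = +1.16 V.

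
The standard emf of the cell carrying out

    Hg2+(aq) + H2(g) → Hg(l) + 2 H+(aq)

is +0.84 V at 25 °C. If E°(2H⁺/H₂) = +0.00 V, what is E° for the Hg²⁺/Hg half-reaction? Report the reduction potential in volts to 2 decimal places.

+0.84 V

In the reaction as written the Hg²⁺/Hg couple is reduced (cathode) and 2H⁺/H₂ is oxidized (anode), so E°cell = E°(Hg²⁺/Hg) − E°(2H⁺/H₂).
E°(Hg²⁺/Hg) = E°cell + E°(anode) = +0.84 + (+0.00) = +0.84 V.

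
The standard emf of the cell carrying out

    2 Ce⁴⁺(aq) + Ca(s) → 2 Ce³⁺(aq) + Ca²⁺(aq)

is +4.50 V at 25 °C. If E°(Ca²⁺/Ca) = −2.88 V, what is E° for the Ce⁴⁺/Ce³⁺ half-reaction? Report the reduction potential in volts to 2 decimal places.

In the reaction as written the Ce⁴⁺/Ce³⁺ couple is reduced (cathode) and Ca²⁺/Ca is oxidized (anode), so E°cell = E°(Ce⁴⁺/Ce³⁺) − E°(Ca²⁺/Ca).
E°(Ce⁴⁺/Ce³⁺) = E°cell + E°(anode) = +4.50 + (−2.88) = +1.62 V.

+1.62 V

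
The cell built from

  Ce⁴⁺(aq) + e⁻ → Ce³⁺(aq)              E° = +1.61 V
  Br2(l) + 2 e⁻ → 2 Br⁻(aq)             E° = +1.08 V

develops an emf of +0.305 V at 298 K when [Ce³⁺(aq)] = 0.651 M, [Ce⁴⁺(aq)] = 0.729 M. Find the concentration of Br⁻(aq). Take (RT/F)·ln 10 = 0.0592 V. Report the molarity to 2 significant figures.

0.00014 M

The Ce⁴⁺/Ce³⁺ couple has the larger reduction potential, so it is the cathode: E°cell = +1.61 − (+1.08) = +0.53 V and n = 2.
Since E = E° − (0.0592/n)·log Q, log Q = n(E° − E)/0.0592 = 7.601.
For 2 Ce⁴⁺(aq) + 2 Br⁻(aq) → 2 Ce³⁺(aq) + Br2(l), the reaction quotient is Q = [Ce³⁺(aq)]^2 / ([Ce⁴⁺(aq)]^2·[Br⁻(aq)]^2).
Isolating [Br⁻(aq)] in Q = 10^{7.601} yields log [Br⁻(aq)] = −3.850, i.e. 0.00014 M.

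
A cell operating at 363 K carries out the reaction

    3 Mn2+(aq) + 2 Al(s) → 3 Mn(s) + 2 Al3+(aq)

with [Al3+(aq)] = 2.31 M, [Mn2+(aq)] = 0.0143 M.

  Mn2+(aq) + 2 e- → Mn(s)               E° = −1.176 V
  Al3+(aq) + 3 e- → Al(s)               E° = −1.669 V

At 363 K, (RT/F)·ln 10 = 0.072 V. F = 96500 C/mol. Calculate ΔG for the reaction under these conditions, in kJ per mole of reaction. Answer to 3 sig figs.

−242 kJ/mol

E°cell = −1.176 − (−1.669) = +0.493 V; the balanced reaction transfers n = 6 electrons.
Q = [Al3+(aq)]^2 / [Mn2+(aq)]^3 = 1.82×10^6, so log Q = 6.261 and E = +0.493 − (0.072/6)(6.261) = +0.4179 V.
ΔG = −nFE = −(6)(96500)(+0.4179) J/mol = −242 kJ/mol.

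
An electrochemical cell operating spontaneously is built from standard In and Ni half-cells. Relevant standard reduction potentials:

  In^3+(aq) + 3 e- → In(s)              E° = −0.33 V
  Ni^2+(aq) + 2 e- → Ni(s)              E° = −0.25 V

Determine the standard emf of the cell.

The Ni²⁺/Ni couple has the higher E°, so Ni ion is reduced (cathode) and In is oxidized (anode).
E°cell = E°(cathode) − E°(anode) = −0.25 − (−0.33) = +0.08 V.

+0.08 V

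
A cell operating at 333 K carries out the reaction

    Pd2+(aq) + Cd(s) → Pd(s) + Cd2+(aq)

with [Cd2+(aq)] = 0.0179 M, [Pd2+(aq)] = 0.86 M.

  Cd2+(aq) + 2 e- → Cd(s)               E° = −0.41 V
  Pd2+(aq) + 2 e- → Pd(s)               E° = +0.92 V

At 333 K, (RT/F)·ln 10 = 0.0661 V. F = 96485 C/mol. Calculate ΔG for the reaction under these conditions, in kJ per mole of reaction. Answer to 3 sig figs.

With Pd²⁺/Pd reduced at the cathode, E°cell = +0.92 − (−0.41) = +1.33 V and n = 2.
The reaction quotient is [Cd2+(aq)] / [Pd2+(aq)] = 0.0208; by Nernst, E = +1.33 − (0.0661/2)(−1.682) = +1.3856 V.
Finally ΔG = −nFE = −(2)(96485 C/mol)(+1.3856 V) = −267 kJ/mol.

−267 kJ/mol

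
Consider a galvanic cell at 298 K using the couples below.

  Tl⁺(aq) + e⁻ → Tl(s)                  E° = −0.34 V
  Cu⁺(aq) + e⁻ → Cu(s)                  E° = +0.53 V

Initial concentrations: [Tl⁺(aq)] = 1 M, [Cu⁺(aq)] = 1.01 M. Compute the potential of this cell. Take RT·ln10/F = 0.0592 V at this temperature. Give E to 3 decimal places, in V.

+0.870 V

Cu⁺/Cu is reduced (cathode, E° = +0.53 V) and Tl⁺/Tl is oxidized (anode).
The standard potential is +0.53 − (−0.34) = +0.87 V and the balanced reaction transfers n = 1 electron.
The balanced reaction is Cu⁺(aq) + Tl(s) → Cu(s) + Tl⁺(aq), so Q = [Tl⁺(aq)] / [Cu⁺(aq)] = 0.99 and log Q = −0.004.
E = E° − (0.0592/n)·log Q = +0.87 − (0.0592/1)(−0.004) = +0.870 V.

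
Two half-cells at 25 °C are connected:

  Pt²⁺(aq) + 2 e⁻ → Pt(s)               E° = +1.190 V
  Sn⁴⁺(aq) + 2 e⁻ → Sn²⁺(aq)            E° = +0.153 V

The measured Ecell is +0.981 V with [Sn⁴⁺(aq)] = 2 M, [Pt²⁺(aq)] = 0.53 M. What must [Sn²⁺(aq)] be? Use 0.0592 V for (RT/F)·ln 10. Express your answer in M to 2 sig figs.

With Pt²⁺/Pt at the cathode and Sn⁴⁺/Sn²⁺ at the anode, E°cell = +1.190 − (+0.153) = +1.037 V (n = 2).
Rearranging E = E° − (0.0592/n)·log Q gives log Q = 2(+1.037 − (+0.981))/0.0592 = 1.892.
Balancing electrons gives Pt²⁺(aq) + Sn²⁺(aq) → Pt(s) + Sn⁴⁺(aq); thus Q = [Sn⁴⁺(aq)] / ([Pt²⁺(aq)]·[Sn²⁺(aq)]).
Solving for the unknown gives log [Sn²⁺(aq)] = −1.315, so [Sn²⁺(aq)] ≈ 0.048 M.

0.048 M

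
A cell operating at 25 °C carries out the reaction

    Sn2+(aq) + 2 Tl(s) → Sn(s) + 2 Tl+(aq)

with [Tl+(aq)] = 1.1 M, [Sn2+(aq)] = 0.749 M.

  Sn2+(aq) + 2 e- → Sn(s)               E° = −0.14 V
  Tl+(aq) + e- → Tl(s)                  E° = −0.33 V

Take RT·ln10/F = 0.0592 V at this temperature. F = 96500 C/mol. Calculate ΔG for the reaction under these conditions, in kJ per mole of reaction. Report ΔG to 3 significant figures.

E°cell = −0.14 − (−0.33) = +0.19 V; the balanced reaction transfers n = 2 electrons.
The reaction quotient is [Tl+(aq)]^2 / [Sn2+(aq)] = 1.62; by Nernst, E = +0.19 − (0.0592/2)(0.208) = +0.1838 V.
ΔG = −nFE = −(2)(96500)(+0.1838) J/mol = −35.5 kJ/mol.

−35.5 kJ/mol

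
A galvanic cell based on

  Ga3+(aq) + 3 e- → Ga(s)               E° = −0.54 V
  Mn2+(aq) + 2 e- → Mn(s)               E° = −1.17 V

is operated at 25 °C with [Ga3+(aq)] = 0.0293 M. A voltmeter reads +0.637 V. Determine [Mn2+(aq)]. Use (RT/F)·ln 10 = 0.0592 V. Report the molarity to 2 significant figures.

With Ga³⁺/Ga at the cathode and Mn²⁺/Mn at the anode, E°cell = −0.54 − (−1.17) = +0.63 V (n = 6).
From the Nernst equation, log Q = n(E° − E)/0.0592 = 6·(+0.63 − (+0.637))/0.0592 = −0.709.
Balancing electrons gives 2 Ga3+(aq) + 3 Mn(s) → 2 Ga(s) + 3 Mn2+(aq); thus Q = [Mn2+(aq)]^3 / [Ga3+(aq)]^2.
Substituting the known concentrations and solving, log [Mn2+(aq)] = −1.258 and [Mn2+(aq)] = 0.055 M.

0.055 M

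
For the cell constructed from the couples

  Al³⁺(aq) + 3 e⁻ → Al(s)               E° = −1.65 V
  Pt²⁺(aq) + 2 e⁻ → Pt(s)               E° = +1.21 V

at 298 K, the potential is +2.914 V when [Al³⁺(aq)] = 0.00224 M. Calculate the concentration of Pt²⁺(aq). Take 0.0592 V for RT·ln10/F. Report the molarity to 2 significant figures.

The Pt²⁺/Pt couple has the larger reduction potential, so it is the cathode: E°cell = +1.21 − (−1.65) = +2.86 V and n = 6.
Rearranging E = E° − (0.0592/n)·log Q gives log Q = 6(+2.86 − (+2.914))/0.0592 = −5.473.
For 3 Pt²⁺(aq) + 2 Al(s) → 3 Pt(s) + 2 Al³⁺(aq), the reaction quotient is Q = [Al³⁺(aq)]^2 / [Pt²⁺(aq)]^3.
Isolating [Pt²⁺(aq)] in Q = 10^{−5.473} yields log [Pt²⁺(aq)] = 0.058, i.e. 1.1 M.

1.1 M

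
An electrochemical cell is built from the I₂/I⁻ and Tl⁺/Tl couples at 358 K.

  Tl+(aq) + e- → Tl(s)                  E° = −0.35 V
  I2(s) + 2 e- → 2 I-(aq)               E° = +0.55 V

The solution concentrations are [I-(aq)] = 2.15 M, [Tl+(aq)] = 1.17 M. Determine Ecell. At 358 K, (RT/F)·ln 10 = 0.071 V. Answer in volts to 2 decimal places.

+0.87 V

The I₂/I⁻ couple has the more positive E°, so it is the cathode; Tl⁺/Tl is the anode.
E°cell = +0.55 − (−0.35) = +0.90 V, with n = 2 electrons transferred.
The balanced reaction is I2(s) + 2 Tl(s) → 2 I-(aq) + 2 Tl+(aq), so Q = [I-(aq)]^2·[Tl+(aq)]^2 = 6.33 and log Q = 0.801.
By the Nernst equation, E = +0.90 − (0.071/2)·(0.801) = +0.87 V.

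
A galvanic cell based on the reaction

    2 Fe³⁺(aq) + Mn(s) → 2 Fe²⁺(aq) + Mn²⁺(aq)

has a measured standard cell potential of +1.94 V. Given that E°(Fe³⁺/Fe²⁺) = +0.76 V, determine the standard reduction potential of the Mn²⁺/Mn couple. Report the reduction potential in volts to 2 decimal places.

−1.18 V

In the reaction as written the Fe³⁺/Fe²⁺ couple is reduced (cathode) and Mn²⁺/Mn is oxidized (anode), so E°cell = E°(Fe³⁺/Fe²⁺) − E°(Mn²⁺/Mn).
E°(Mn²⁺/Mn) = E°(cathode) − E°cell = +0.76 − (+1.94) = −1.18 V.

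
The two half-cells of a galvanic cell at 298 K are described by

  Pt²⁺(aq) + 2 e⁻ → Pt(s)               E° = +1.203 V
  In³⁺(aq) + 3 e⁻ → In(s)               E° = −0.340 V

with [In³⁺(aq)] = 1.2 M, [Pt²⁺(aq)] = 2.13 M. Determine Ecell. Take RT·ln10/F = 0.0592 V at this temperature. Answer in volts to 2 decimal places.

+1.55 V

Since E°(Pt²⁺/Pt) > E°(In³⁺/In), Pt²⁺/Pt serves as the cathode.
E°cell = +1.203 − (−0.340) = +1.543 V, with n = 6 electrons transferred.
Balancing gives 3 Pt²⁺(aq) + 2 In(s) → 3 Pt(s) + 2 In³⁺(aq); hence Q = [In³⁺(aq)]^2 / [Pt²⁺(aq)]^3 = 0.149 (log Q = −0.827).
By the Nernst equation, E = +1.543 − (0.0592/6)·(−0.827) = +1.55 V.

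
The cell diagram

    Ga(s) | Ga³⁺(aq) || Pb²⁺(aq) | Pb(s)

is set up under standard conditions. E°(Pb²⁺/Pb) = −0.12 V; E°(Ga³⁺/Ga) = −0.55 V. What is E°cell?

By convention the left-hand electrode in cell notation is the anode (oxidation) and the right-hand electrode is the cathode (reduction).
E°cell = E°(right) − E°(left) = −0.12 − (−0.55) = +0.43 V.

+0.43 V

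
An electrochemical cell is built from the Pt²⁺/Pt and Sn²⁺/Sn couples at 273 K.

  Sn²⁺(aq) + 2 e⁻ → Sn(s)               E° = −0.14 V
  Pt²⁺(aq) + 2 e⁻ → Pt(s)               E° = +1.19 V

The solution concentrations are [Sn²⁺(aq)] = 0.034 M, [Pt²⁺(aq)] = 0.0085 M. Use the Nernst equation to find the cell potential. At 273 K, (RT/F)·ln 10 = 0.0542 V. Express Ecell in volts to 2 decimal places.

Since E°(Pt²⁺/Pt) > E°(Sn²⁺/Sn), Pt²⁺/Pt serves as the cathode.
The standard potential is +1.19 − (−0.14) = +1.33 V and the balanced reaction transfers n = 2 electrons.
For the overall reaction Pt²⁺(aq) + Sn(s) → Pt(s) + Sn²⁺(aq), Q = [Sn²⁺(aq)] / [Pt²⁺(aq)] = 4, giving log Q = 0.602.
E = E° − (0.0542/n)·log Q = +1.33 − (0.0542/2)(0.602) = +1.31 V.

+1.31 V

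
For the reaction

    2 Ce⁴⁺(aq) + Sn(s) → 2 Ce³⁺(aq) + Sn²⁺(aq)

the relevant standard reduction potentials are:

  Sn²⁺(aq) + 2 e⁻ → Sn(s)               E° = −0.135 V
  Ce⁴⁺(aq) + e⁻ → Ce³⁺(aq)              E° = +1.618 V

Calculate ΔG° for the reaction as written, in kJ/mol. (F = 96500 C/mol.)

−338 kJ/mol

In the reaction as written Ce⁴⁺(aq) is reduced, so the Ce⁴⁺/Ce³⁺ couple is the cathode and Sn²⁺/Sn is the anode.
E°cell = +1.618 − (−0.135) = +1.753 V; balancing electrons gives n = 2.
ΔG° = −nFE°cell = −(2)(96500)(+1.753) J/mol = −338 kJ/mol.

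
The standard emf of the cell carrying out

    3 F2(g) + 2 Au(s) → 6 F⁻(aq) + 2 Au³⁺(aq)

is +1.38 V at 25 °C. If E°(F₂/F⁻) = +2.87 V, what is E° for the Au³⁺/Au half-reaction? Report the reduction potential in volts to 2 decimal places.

In the reaction as written the F₂/F⁻ couple is reduced (cathode) and Au³⁺/Au is oxidized (anode), so E°cell = E°(F₂/F⁻) − E°(Au³⁺/Au).
E°(Au³⁺/Au) = E°(cathode) − E°cell = +2.87 − (+1.38) = +1.49 V.

+1.49 V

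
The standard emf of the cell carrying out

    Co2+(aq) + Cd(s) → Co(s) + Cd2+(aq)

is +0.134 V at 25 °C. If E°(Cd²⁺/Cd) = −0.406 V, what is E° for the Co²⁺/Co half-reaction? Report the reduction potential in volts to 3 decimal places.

−0.272 V

In the reaction as written the Co²⁺/Co couple is reduced (cathode) and Cd²⁺/Cd is oxidized (anode), so E°cell = E°(Co²⁺/Co) − E°(Cd²⁺/Cd).
E°(Co²⁺/Co) = E°cell + E°(anode) = +0.134 + (−0.406) = −0.272 V.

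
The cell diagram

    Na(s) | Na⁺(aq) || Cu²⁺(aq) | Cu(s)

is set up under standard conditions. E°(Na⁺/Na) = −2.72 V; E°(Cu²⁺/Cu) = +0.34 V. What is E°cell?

+3.06 V

By convention the left-hand electrode in cell notation is the anode (oxidation) and the right-hand electrode is the cathode (reduction).
E°cell = E°(right) − E°(left) = +0.34 − (−2.72) = +3.06 V.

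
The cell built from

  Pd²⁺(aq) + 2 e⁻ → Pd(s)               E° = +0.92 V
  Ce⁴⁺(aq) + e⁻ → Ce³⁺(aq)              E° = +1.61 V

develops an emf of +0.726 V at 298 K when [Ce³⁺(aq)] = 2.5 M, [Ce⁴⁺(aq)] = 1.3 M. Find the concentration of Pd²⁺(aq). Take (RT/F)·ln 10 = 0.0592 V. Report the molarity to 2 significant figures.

With Ce⁴⁺/Ce³⁺ at the cathode and Pd²⁺/Pd at the anode, E°cell = +1.61 − (+0.92) = +0.69 V (n = 2).
From the Nernst equation, log Q = n(E° − E)/0.0592 = 2·(+0.69 − (+0.726))/0.0592 = −1.216.
For 2 Ce⁴⁺(aq) + Pd(s) → 2 Ce³⁺(aq) + Pd²⁺(aq), the reaction quotient is Q = ([Ce³⁺(aq)]^2·[Pd²⁺(aq)]) / [Ce⁴⁺(aq)]^2.
Substituting the known concentrations and solving, log [Pd²⁺(aq)] = −1.784 and [Pd²⁺(aq)] = 0.016 M.

0.016 M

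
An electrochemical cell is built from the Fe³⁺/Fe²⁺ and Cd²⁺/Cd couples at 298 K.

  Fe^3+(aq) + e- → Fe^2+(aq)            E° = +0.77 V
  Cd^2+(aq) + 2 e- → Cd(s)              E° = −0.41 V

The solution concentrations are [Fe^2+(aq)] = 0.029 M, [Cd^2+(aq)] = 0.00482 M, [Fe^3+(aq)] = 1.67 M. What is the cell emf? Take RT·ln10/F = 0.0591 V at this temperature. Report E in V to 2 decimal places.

+1.35 V

The Fe³⁺/Fe²⁺ couple has the more positive E°, so it is the cathode; Cd²⁺/Cd is the anode.
E°cell = E°cat − E°an = +0.77 − (−0.41) = +1.18 V; n = 2.
For the overall reaction 2 Fe^3+(aq) + Cd(s) → 2 Fe^2+(aq) + Cd^2+(aq), Q = ([Fe^2+(aq)]^2·[Cd^2+(aq)]) / [Fe^3+(aq)]^2 = 1.45×10^−6, giving log Q = −5.838.
Applying E = E° − (RT ln10/nF)·log Q gives +1.18 − (0.0591/2)(−5.838) = +1.35 V.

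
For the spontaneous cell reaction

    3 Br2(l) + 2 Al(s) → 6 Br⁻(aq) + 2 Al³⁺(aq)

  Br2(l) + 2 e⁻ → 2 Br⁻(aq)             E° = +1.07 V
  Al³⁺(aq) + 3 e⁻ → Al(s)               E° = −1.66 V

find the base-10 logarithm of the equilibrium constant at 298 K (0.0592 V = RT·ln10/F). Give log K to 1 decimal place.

The Br₂/Br⁻ couple is reduced (cathode); E°cell = +1.07 − (−1.66) = +2.73 V with n = 6.
At equilibrium E = 0, so log K = nE°cell / 0.0592 = (6)(+2.73) / 0.0592 = 276.7.

log K = 276.7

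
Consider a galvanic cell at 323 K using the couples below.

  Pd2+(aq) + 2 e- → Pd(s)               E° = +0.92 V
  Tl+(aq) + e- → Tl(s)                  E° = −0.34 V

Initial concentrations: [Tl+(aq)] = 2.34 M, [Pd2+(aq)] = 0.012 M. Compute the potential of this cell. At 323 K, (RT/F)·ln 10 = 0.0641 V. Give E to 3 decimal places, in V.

+1.175 V

Since E°(Pd²⁺/Pd) > E°(Tl⁺/Tl), Pd²⁺/Pd serves as the cathode.
The standard potential is +0.92 − (−0.34) = +1.26 V and the balanced reaction transfers n = 2 electrons.
The balanced reaction is Pd2+(aq) + 2 Tl(s) → Pd(s) + 2 Tl+(aq), so Q = [Tl+(aq)]^2 / [Pd2+(aq)] = 456 and log Q = 2.659.
Applying E = E° − (RT ln10/nF)·log Q gives +1.26 − (0.0641/2)(2.659) = +1.175 V.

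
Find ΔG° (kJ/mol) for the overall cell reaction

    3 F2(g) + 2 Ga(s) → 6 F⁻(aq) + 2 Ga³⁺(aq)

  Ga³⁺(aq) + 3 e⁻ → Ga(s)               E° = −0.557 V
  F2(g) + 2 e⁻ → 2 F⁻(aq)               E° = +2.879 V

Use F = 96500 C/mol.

−1989 kJ/mol

In the reaction as written F2(g) is reduced, so the F₂/F⁻ couple is the cathode and Ga³⁺/Ga is the anode.
E°cell = +2.879 − (−0.557) = +3.436 V; balancing electrons gives n = 6.
ΔG° = −nFE°cell = −(6)(96500)(+3.436) J/mol = −1989 kJ/mol.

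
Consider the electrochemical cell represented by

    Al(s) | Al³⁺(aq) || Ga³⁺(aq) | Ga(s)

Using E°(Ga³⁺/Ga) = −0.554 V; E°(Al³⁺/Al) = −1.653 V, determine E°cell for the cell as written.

By convention the left-hand electrode in cell notation is the anode (oxidation) and the right-hand electrode is the cathode (reduction).
E°cell = E°(right) − E°(left) = −0.554 − (−1.653) = +1.099 V.

+1.099 V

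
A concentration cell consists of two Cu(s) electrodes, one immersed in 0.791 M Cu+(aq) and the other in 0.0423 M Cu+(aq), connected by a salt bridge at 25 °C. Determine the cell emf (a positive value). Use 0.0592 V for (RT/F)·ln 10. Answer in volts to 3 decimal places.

0.075 V

For a concentration cell E°cell = 0, since both electrodes use the same couple.
The compartment with the higher Cu+(aq) concentration (0.791 M) acts as the cathode; ions are reduced there and produced at the dilute (0.0423 M) anode.
With n = 1, Ecell = −(0.0592/1)·log([dilute]/[conc]) = −(0.0592/1)·log(0.0423/0.791) = +0.075 V.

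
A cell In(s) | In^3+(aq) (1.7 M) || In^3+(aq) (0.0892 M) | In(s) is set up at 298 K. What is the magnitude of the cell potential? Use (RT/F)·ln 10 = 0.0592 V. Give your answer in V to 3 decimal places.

For a concentration cell E°cell = 0, since both electrodes use the same couple.
The compartment with the higher In^3+(aq) concentration (1.7 M) acts as the cathode; ions are reduced there and produced at the dilute (0.0892 M) anode.
With n = 3, Ecell = −(0.0592/3)·log([dilute]/[conc]) = −(0.0592/3)·log(0.0892/1.7) = +0.025 V.

0.025 V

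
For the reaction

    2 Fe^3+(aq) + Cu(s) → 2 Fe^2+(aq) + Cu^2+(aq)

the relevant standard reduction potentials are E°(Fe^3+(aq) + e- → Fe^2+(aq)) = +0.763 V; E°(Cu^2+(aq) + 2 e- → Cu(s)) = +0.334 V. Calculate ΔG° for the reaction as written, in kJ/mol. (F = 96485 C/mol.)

−82.8 kJ/mol

In the reaction as written Fe^3+(aq) is reduced, so the Fe³⁺/Fe²⁺ couple is the cathode and Cu²⁺/Cu is the anode.
E°cell = +0.763 − (+0.334) = +0.429 V; balancing electrons gives n = 2.
ΔG° = −nFE°cell = −(2)(96485)(+0.429) J/mol = −82.8 kJ/mol.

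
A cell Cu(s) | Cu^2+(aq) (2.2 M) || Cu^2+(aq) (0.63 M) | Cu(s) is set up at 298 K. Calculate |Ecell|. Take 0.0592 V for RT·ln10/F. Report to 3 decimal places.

0.016 V

For a concentration cell E°cell = 0, since both electrodes use the same couple.
The compartment with the higher Cu^2+(aq) concentration (2.2 M) acts as the cathode; ions are reduced there and produced at the dilute (0.63 M) anode.
With n = 2, Ecell = −(0.0592/2)·log([dilute]/[conc]) = −(0.0592/2)·log(0.63/2.2) = +0.016 V.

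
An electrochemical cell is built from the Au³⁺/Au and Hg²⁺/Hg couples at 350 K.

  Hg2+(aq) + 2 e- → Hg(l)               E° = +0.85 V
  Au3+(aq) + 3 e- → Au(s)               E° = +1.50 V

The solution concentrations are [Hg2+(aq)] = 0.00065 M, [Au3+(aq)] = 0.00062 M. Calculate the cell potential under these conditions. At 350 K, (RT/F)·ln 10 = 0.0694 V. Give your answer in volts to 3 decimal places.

Since E°(Au³⁺/Au) > E°(Hg²⁺/Hg), Au³⁺/Au serves as the cathode.
E°cell = +1.50 − (+0.85) = +0.65 V, with n = 6 electrons transferred.
The balanced reaction is 2 Au3+(aq) + 3 Hg(l) → 2 Au(s) + 3 Hg2+(aq), so Q = [Hg2+(aq)]^3 / [Au3+(aq)]^2 = 0.000714 and log Q = −3.146.
E = E° − (0.0694/n)·log Q = +0.65 − (0.0694/6)(−3.146) = +0.686 V.

+0.686 V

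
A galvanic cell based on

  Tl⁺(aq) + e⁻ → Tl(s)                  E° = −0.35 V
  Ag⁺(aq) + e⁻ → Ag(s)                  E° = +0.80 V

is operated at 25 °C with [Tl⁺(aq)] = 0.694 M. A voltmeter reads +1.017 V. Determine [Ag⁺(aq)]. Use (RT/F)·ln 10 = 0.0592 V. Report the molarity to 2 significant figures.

0.0039 M

The Ag⁺/Ag couple has the larger reduction potential, so it is the cathode: E°cell = +0.80 − (−0.35) = +1.15 V and n = 1.
Rearranging E = E° − (0.0592/n)·log Q gives log Q = 1(+1.15 − (+1.017))/0.0592 = 2.247.
For Ag⁺(aq) + Tl(s) → Ag(s) + Tl⁺(aq), the reaction quotient is Q = [Tl⁺(aq)] / [Ag⁺(aq)].
Isolating [Ag⁺(aq)] in Q = 10^{2.247} yields log [Ag⁺(aq)] = −2.406, i.e. 0.0039 M.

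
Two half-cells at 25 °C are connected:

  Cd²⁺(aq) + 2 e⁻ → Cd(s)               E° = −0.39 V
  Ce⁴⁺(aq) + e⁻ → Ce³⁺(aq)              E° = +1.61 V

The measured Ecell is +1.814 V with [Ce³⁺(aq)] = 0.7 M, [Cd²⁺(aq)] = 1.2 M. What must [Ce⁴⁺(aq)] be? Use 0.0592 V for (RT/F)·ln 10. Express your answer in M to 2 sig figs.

0.00055 M

Ce⁴⁺/Ce³⁺ is the cathode (higher E°); E°cell = +1.61 − (−0.39) = +2.00 V with n = 2.
Rearranging E = E° − (0.0592/n)·log Q gives log Q = 2(+2.00 − (+1.814))/0.0592 = 6.284.
For 2 Ce⁴⁺(aq) + Cd(s) → 2 Ce³⁺(aq) + Cd²⁺(aq), the reaction quotient is Q = ([Ce³⁺(aq)]^2·[Cd²⁺(aq)]) / [Ce⁴⁺(aq)]^2.
Isolating [Ce⁴⁺(aq)] in Q = 10^{6.284} yields log [Ce⁴⁺(aq)] = −3.257, i.e. 0.00055 M.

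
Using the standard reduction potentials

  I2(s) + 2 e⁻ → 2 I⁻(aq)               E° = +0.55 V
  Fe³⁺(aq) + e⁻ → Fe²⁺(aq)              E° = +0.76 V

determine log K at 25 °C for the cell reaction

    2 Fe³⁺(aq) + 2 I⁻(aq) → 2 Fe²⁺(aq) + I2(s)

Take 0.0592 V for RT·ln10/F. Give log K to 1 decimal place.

log K = 7.1

The Fe³⁺/Fe²⁺ couple is reduced (cathode); E°cell = +0.76 − (+0.55) = +0.21 V with n = 2.
At equilibrium E = 0, so log K = nE°cell / 0.0592 = (2)(+0.21) / 0.0592 = 7.1.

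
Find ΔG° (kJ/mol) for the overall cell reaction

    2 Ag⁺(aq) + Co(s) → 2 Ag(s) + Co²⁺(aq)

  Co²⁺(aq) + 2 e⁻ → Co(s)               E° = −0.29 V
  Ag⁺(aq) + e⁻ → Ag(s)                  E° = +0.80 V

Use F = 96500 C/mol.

In the reaction as written Ag⁺(aq) is reduced, so the Ag⁺/Ag couple is the cathode and Co²⁺/Co is the anode.
E°cell = +0.80 − (−0.29) = +1.09 V; balancing electrons gives n = 2.
ΔG° = −nFE°cell = −(2)(96500)(+1.09) J/mol = −210 kJ/mol.

−210 kJ/mol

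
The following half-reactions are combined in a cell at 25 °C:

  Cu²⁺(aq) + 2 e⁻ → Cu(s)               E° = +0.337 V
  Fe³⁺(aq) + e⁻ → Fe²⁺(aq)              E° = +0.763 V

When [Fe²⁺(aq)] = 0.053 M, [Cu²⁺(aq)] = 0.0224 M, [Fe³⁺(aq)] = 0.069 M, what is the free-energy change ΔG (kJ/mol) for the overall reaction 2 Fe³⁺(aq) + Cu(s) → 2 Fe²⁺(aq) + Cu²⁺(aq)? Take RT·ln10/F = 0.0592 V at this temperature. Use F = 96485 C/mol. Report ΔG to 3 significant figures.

The standard cell potential is +0.763 − (+0.337) = +0.426 V, with n = 2 electrons in the balanced equation.
Q = ([Fe²⁺(aq)]^2·[Cu²⁺(aq)]) / [Fe³⁺(aq)]^2 = 0.0132, so log Q = −1.879 and E = +0.426 − (0.0592/2)(−1.879) = +0.4816 V.
Finally ΔG = −nFE = −(2)(96485 C/mol)(+0.4816 V) = −92.9 kJ/mol.

−92.9 kJ/mol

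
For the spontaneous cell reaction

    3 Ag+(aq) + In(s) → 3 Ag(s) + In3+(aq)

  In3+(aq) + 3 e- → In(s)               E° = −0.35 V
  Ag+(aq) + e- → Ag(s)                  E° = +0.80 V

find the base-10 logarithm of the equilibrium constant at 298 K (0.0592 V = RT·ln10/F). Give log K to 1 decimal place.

log K = 58.3

The Ag⁺/Ag couple is reduced (cathode); E°cell = +0.80 − (−0.35) = +1.15 V with n = 3.
At equilibrium E = 0, so log K = nE°cell / 0.0592 = (3)(+1.15) / 0.0592 = 58.3.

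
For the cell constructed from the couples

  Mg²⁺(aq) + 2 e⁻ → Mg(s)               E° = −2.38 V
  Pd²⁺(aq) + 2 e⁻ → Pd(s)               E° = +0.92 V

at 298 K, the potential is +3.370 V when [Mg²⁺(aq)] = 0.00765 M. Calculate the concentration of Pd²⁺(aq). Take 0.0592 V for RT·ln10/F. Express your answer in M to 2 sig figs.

1.8 M

The Pd²⁺/Pd couple has the larger reduction potential, so it is the cathode: E°cell = +0.92 − (−2.38) = +3.30 V and n = 2.
Since E = E° − (0.0592/n)·log Q, log Q = n(E° − E)/0.0592 = −2.365.
The balanced reaction is Pd²⁺(aq) + Mg(s) → Pd(s) + Mg²⁺(aq), so Q = [Mg²⁺(aq)] / [Pd²⁺(aq)].
Solving for the unknown gives log [Pd²⁺(aq)] = 0.249, so [Pd²⁺(aq)] ≈ 1.8 M.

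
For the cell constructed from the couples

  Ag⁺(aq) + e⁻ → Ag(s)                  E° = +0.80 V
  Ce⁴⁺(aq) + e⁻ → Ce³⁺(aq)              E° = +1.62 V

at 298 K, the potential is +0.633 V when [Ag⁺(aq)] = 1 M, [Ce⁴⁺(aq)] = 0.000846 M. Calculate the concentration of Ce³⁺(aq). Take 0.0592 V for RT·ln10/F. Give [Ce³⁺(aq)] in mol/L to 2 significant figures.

1.2 M

With Ce⁴⁺/Ce³⁺ at the cathode and Ag⁺/Ag at the anode, E°cell = +1.62 − (+0.80) = +0.82 V (n = 1).
From the Nernst equation, log Q = n(E° − E)/0.0592 = 1·(+0.82 − (+0.633))/0.0592 = 3.159.
The balanced reaction is Ce⁴⁺(aq) + Ag(s) → Ce³⁺(aq) + Ag⁺(aq), so Q = ([Ce³⁺(aq)]·[Ag⁺(aq)]) / [Ce⁴⁺(aq)].
Solving for the unknown gives log [Ce³⁺(aq)] = 0.086, so [Ce³⁺(aq)] ≈ 1.2 M.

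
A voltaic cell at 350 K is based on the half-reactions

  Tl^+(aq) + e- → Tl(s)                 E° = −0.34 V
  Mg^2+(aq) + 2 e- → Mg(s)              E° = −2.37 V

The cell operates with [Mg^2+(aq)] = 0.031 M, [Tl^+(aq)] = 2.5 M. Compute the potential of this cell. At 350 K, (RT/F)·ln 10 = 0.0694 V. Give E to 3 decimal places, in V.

+2.110 V

Tl⁺/Tl is reduced (cathode, E° = −0.34 V) and Mg²⁺/Mg is oxidized (anode).
E°cell = E°cat − E°an = −0.34 − (−2.37) = +2.03 V; n = 2.
For the overall reaction 2 Tl^+(aq) + Mg(s) → 2 Tl(s) + Mg^2+(aq), Q = [Mg^2+(aq)] / [Tl^+(aq)]^2 = 0.00496, giving log Q = −2.305.
By the Nernst equation, E = +2.03 − (0.0694/2)·(−2.305) = +2.110 V.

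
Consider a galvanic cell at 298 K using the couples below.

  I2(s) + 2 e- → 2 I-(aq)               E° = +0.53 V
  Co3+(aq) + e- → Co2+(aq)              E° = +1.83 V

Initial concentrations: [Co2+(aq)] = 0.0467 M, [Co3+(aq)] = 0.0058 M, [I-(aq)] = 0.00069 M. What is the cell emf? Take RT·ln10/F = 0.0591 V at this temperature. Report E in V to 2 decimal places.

Co³⁺/Co²⁺ is reduced (cathode, E° = +1.83 V) and I₂/I⁻ is oxidized (anode).
The standard potential is +1.83 − (+0.53) = +1.30 V and the balanced reaction transfers n = 2 electrons.
The balanced reaction is 2 Co3+(aq) + 2 I-(aq) → 2 Co2+(aq) + I2(s), so Q = [Co2+(aq)]^2 / ([Co3+(aq)]^2·[I-(aq)]^2) = 1.36×10^8 and log Q = 8.134.
Applying E = E° − (RT ln10/nF)·log Q gives +1.30 − (0.0591/2)(8.134) = +1.06 V.

+1.06 V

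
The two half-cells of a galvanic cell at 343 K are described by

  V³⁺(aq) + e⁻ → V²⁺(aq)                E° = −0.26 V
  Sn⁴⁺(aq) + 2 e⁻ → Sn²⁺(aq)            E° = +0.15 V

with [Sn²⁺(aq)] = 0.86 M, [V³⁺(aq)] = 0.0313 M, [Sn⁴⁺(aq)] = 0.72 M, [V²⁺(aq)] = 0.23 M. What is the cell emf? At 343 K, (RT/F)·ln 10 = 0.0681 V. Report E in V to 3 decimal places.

+0.466 V

The Sn⁴⁺/Sn²⁺ couple has the more positive E°, so it is the cathode; V³⁺/V²⁺ is the anode.
E°cell = +0.15 − (−0.26) = +0.41 V, with n = 2 electrons transferred.
Balancing gives Sn⁴⁺(aq) + 2 V²⁺(aq) → Sn²⁺(aq) + 2 V³⁺(aq); hence Q = ([Sn²⁺(aq)]·[V³⁺(aq)]^2) / ([Sn⁴⁺(aq)]·[V²⁺(aq)]^2) = 0.0221 (log Q = −1.655).
E = E° − (0.0681/n)·log Q = +0.41 − (0.0681/2)(−1.655) = +0.466 V.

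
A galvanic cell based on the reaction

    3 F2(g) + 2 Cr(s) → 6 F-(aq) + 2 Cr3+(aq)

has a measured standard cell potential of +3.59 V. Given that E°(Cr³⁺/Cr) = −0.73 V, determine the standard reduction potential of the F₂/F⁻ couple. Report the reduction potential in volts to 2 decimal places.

+2.86 V

In the reaction as written the F₂/F⁻ couple is reduced (cathode) and Cr³⁺/Cr is oxidized (anode), so E°cell = E°(F₂/F⁻) − E°(Cr³⁺/Cr).
E°(F₂/F⁻) = E°cell + E°(anode) = +3.59 + (−0.73) = +2.86 V.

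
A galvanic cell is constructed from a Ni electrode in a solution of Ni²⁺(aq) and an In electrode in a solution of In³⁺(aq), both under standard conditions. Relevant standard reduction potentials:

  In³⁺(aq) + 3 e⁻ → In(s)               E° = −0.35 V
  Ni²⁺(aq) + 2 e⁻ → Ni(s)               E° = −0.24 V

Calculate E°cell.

+0.11 V

The Ni²⁺/Ni couple has the higher E°, so Ni ion is reduced (cathode) and In is oxidized (anode).
E°cell = E°(cathode) − E°(anode) = −0.24 − (−0.35) = +0.11 V.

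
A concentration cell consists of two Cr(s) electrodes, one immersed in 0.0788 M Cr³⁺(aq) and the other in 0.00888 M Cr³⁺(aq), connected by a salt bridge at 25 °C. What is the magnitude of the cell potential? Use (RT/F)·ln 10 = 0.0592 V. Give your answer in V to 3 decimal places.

0.019 V

For a concentration cell E°cell = 0, since both electrodes use the same couple.
The compartment with the higher Cr³⁺(aq) concentration (0.0788 M) acts as the cathode; ions are reduced there and produced at the dilute (0.00888 M) anode.
With n = 3, Ecell = −(0.0592/3)·log([dilute]/[conc]) = −(0.0592/3)·log(0.00888/0.0788) = +0.019 V.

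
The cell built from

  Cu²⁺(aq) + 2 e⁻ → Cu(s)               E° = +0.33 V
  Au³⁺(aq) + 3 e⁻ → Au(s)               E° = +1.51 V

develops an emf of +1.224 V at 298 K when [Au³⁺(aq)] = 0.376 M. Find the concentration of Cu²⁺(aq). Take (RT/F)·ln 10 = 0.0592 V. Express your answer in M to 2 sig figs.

With Au³⁺/Au at the cathode and Cu²⁺/Cu at the anode, E°cell = +1.51 − (+0.33) = +1.18 V (n = 6).
Since E = E° − (0.0592/n)·log Q, log Q = n(E° − E)/0.0592 = −4.459.
For 2 Au³⁺(aq) + 3 Cu(s) → 2 Au(s) + 3 Cu²⁺(aq), the reaction quotient is Q = [Cu²⁺(aq)]^3 / [Au³⁺(aq)]^2.
Isolating [Cu²⁺(aq)] in Q = 10^{−4.459} yields log [Cu²⁺(aq)] = −1.770, i.e. 0.017 M.

0.017 M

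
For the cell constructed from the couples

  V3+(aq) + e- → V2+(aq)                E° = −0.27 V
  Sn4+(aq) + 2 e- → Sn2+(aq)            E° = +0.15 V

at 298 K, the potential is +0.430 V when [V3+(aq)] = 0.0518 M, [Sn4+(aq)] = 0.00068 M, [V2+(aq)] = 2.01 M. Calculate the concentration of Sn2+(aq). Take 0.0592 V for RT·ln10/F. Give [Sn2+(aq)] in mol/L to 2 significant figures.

The Sn⁴⁺/Sn²⁺ couple has the larger reduction potential, so it is the cathode: E°cell = +0.15 − (−0.27) = +0.42 V and n = 2.
Since E = E° − (0.0592/n)·log Q, log Q = n(E° − E)/0.0592 = −0.338.
Balancing electrons gives Sn4+(aq) + 2 V2+(aq) → Sn2+(aq) + 2 V3+(aq); thus Q = ([Sn2+(aq)]·[V3+(aq)]^2) / ([Sn4+(aq)]·[V2+(aq)]^2).
Solving for the unknown gives log [Sn2+(aq)] = −0.328, so [Sn2+(aq)] ≈ 0.47 M.

0.47 M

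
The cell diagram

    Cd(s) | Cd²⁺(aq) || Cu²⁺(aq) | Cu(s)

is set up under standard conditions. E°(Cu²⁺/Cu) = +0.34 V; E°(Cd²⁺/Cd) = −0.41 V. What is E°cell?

By convention the left-hand electrode in cell notation is the anode (oxidation) and the right-hand electrode is the cathode (reduction).
E°cell = E°(right) − E°(left) = +0.34 − (−0.41) = +0.75 V.

+0.75 V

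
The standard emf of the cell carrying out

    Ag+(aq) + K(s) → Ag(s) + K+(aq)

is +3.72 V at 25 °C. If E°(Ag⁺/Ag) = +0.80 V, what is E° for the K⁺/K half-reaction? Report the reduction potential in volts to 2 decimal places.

In the reaction as written the Ag⁺/Ag couple is reduced (cathode) and K⁺/K is oxidized (anode), so E°cell = E°(Ag⁺/Ag) − E°(K⁺/K).
E°(K⁺/K) = E°(cathode) − E°cell = +0.80 − (+3.72) = −2.92 V.

−2.92 V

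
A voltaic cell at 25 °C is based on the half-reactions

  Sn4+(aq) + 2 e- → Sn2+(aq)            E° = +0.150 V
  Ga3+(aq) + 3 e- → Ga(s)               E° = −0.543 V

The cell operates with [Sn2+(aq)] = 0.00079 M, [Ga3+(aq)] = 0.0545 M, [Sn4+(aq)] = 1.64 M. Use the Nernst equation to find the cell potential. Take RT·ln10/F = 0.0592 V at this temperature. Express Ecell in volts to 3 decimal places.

+0.816 V

The Sn⁴⁺/Sn²⁺ couple has the more positive E°, so it is the cathode; Ga³⁺/Ga is the anode.
E°cell = E°cat − E°an = +0.150 − (−0.543) = +0.693 V; n = 6.
The balanced reaction is 3 Sn4+(aq) + 2 Ga(s) → 3 Sn2+(aq) + 2 Ga3+(aq), so Q = ([Sn2+(aq)]^3·[Ga3+(aq)]^2) / [Sn4+(aq)]^3 = 3.32×10^−13 and log Q = −12.479.
By the Nernst equation, E = +0.693 − (0.0592/6)·(−12.479) = +0.816 V.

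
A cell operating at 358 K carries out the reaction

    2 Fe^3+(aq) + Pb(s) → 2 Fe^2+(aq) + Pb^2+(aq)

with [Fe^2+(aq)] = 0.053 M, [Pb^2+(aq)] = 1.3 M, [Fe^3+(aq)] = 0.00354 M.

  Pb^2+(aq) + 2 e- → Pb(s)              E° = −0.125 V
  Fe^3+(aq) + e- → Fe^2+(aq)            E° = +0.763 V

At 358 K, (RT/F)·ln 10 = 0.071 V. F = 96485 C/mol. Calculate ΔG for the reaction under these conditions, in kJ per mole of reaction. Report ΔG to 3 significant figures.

−154 kJ/mol

The standard cell potential is +0.763 − (−0.125) = +0.888 V, with n = 2 electrons in the balanced equation.
The reaction quotient is ([Fe^2+(aq)]^2·[Pb^2+(aq)]) / [Fe^3+(aq)]^2 = 291; by Nernst, E = +0.888 − (0.071/2)(2.464) = +0.8005 V.
Finally ΔG = −nFE = −(2)(96485 C/mol)(+0.8005 V) = −154 kJ/mol.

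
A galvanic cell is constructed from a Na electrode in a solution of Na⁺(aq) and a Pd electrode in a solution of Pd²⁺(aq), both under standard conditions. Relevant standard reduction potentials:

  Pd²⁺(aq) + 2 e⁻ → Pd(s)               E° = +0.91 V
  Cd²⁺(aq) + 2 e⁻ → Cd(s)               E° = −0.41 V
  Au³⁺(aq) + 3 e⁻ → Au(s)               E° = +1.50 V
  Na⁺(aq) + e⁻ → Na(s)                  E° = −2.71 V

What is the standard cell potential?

+3.62 V

The Pd²⁺/Pd couple has the higher E°, so Pd ion is reduced (cathode) and Na is oxidized (anode).
E°cell = E°(cathode) − E°(anode) = +0.91 − (−2.71) = +3.62 V.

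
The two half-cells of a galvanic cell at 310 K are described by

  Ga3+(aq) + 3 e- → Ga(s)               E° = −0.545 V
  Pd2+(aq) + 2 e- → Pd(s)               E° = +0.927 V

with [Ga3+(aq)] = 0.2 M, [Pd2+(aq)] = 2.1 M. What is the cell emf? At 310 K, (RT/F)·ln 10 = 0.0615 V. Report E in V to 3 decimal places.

+1.496 V

Pd²⁺/Pd is reduced (cathode, E° = +0.927 V) and Ga³⁺/Ga is oxidized (anode).
E°cell = +0.927 − (−0.545) = +1.472 V, with n = 6 electrons transferred.
The balanced reaction is 3 Pd2+(aq) + 2 Ga(s) → 3 Pd(s) + 2 Ga3+(aq), so Q = [Ga3+(aq)]^2 / [Pd2+(aq)]^3 = 0.00432 and log Q = −2.365.
E = E° − (0.0615/n)·log Q = +1.472 − (0.0615/6)(−2.365) = +1.496 V.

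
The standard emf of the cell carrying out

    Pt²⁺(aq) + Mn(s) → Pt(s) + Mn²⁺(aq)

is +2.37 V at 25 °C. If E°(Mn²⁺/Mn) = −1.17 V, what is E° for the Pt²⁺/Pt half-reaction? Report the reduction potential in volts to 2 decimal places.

+1.20 V

In the reaction as written the Pt²⁺/Pt couple is reduced (cathode) and Mn²⁺/Mn is oxidized (anode), so E°cell = E°(Pt²⁺/Pt) − E°(Mn²⁺/Mn).
E°(Pt²⁺/Pt) = E°cell + E°(anode) = +2.37 + (−1.17) = +1.20 V.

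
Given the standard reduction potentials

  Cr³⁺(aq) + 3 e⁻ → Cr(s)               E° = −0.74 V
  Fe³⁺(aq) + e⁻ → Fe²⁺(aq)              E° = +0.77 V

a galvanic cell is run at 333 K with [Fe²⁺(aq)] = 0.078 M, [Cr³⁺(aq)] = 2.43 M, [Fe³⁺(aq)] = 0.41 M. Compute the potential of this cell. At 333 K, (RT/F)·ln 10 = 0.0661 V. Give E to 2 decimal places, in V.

Fe³⁺/Fe²⁺ is reduced (cathode, E° = +0.77 V) and Cr³⁺/Cr is oxidized (anode).
E°cell = E°cat − E°an = +0.77 − (−0.74) = +1.51 V; n = 3.
For the overall reaction 3 Fe³⁺(aq) + Cr(s) → 3 Fe²⁺(aq) + Cr³⁺(aq), Q = ([Fe²⁺(aq)]^3·[Cr³⁺(aq)]) / [Fe³⁺(aq)]^3 = 0.0167, giving log Q = −1.776.
By the Nernst equation, E = +1.51 − (0.0661/3)·(−1.776) = +1.55 V.

+1.55 V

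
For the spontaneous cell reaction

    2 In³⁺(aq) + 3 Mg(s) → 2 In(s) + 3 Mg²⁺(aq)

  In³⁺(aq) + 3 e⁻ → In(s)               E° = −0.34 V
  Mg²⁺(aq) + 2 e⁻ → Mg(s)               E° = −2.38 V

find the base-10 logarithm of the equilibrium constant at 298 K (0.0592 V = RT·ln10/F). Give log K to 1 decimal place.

The In³⁺/In couple is reduced (cathode); E°cell = −0.34 − (−2.38) = +2.04 V with n = 6.
At equilibrium E = 0, so log K = nE°cell / 0.0592 = (6)(+2.04) / 0.0592 = 206.8.

log K = 206.8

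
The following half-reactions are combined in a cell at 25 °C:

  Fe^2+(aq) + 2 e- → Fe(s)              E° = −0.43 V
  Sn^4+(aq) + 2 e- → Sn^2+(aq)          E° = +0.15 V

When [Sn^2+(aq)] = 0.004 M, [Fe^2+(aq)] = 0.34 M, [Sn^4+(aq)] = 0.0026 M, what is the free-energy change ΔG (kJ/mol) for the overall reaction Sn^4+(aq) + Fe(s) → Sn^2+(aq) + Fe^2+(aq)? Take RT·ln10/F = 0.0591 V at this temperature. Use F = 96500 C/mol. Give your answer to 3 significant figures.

−114 kJ/mol

E°cell = +0.15 − (−0.43) = +0.58 V; the balanced reaction transfers n = 2 electrons.
The reaction quotient is ([Sn^2+(aq)]·[Fe^2+(aq)]) / [Sn^4+(aq)] = 0.523; by Nernst, E = +0.58 − (0.0591/2)(−0.281) = +0.5883 V.
ΔG = −nFE = −(2)(96500)(+0.5883) J/mol = −114 kJ/mol.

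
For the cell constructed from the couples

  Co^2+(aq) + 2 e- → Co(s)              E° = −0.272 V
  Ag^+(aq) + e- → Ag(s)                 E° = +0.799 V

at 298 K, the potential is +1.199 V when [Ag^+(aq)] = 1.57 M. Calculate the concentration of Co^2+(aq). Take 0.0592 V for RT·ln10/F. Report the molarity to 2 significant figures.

0.00012 M

Ag⁺/Ag is the cathode (higher E°); E°cell = +0.799 − (−0.272) = +1.071 V with n = 2.
From the Nernst equation, log Q = n(E° − E)/0.0592 = 2·(+1.071 − (+1.199))/0.0592 = −4.324.
The balanced reaction is 2 Ag^+(aq) + Co(s) → 2 Ag(s) + Co^2+(aq), so Q = [Co^2+(aq)] / [Ag^+(aq)]^2.
Isolating [Co^2+(aq)] in Q = 10^{−4.324} yields log [Co^2+(aq)] = −3.932, i.e. 0.00012 M.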